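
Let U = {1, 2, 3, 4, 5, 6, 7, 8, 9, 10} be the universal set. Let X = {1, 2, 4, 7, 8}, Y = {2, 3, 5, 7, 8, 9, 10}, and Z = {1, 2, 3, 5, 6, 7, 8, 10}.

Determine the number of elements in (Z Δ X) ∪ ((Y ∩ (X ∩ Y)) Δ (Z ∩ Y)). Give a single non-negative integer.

Z Δ X = {3, 4, 5, 6, 10}
X ∩ Y = {2, 7, 8}
Y ∩ (X ∩ Y) = {2, 7, 8}
Z ∩ Y = {2, 3, 5, 7, 8, 10}
(Y ∩ (X ∩ Y)) Δ (Z ∩ Y) = {3, 5, 10}
(Z Δ X) ∪ ((Y ∩ (X ∩ Y)) Δ (Z ∩ Y)) = {3, 4, 5, 6, 10}
|(Z Δ X) ∪ ((Y ∩ (X ∩ Y)) Δ (Z ∩ Y))| = 5

5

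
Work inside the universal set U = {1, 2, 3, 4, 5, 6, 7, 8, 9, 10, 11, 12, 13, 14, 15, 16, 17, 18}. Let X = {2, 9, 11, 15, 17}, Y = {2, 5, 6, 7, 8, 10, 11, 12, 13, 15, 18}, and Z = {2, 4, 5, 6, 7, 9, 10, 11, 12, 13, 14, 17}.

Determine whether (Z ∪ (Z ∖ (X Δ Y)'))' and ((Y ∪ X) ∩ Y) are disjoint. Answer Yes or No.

No

X Δ Y = {5, 6, 7, 8, 9, 10, 12, 13, 17, 18}
(X Δ Y)' = {1, 2, 3, 4, 11, 14, 15, 16}
Z ∖ (X Δ Y)' = {5, 6, 7, 9, 10, 12, 13, 17}
Z ∪ (Z ∖ (X Δ Y)') = {2, 4, 5, 6, 7, 9, 10, 11, 12, 13, 14, 17}
(Z ∪ (Z ∖ (X Δ Y)'))' = {1, 3, 8, 15, 16, 18}
Y ∪ X = {2, 5, 6, 7, 8, 9, 10, 11, 12, 13, 15, 17, 18}
(Y ∪ X) ∩ Y = {2, 5, 6, 7, 8, 10, 11, 12, 13, 15, 18}
8 lies in both, so they are not disjoint.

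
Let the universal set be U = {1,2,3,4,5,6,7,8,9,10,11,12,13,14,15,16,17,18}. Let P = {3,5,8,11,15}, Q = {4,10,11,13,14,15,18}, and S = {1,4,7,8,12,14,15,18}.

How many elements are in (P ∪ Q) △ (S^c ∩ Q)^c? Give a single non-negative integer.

P ∪ Q = {3,4,5,8,10,11,13,14,15,18}
S^c = {2,3,5,6,9,10,11,13,16,17}
S^c ∩ Q = {10,11,13}
(S^c ∩ Q)^c = {1,2,3,4,5,6,7,8,9,12,14,15,16,17,18}
(P ∪ Q) △ (S^c ∩ Q)^c = {1,2,6,7,9,10,11,12,13,16,17}
|(P ∪ Q) △ (S^c ∩ Q)^c| = 11

11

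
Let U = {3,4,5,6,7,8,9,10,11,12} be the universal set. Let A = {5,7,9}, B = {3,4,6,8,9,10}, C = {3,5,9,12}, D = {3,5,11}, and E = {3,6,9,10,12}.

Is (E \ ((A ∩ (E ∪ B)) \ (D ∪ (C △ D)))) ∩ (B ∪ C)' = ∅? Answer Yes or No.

Yes

E ∪ B = {3,4,6,8,9,10,12}
A ∩ (E ∪ B) = {9}
C △ D = {9,11,12}
D ∪ (C △ D) = {3,5,9,11,12}
(A ∩ (E ∪ B)) \ (D ∪ (C △ D)) = {}
E \ ((A ∩ (E ∪ B)) \ (D ∪ (C △ D))) = {3,6,9,10,12}
B ∪ C = {3,4,5,6,8,9,10,12}
(B ∪ C)' = {7,11}
{3,6,9,10,12} and {7,11} share no elements.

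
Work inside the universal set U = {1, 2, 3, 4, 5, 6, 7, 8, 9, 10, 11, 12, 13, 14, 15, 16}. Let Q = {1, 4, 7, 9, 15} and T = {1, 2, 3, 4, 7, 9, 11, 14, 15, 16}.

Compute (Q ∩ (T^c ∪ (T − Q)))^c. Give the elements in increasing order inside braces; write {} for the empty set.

T^c = {5, 6, 8, 10, 12, 13}
T − Q = {2, 3, 11, 14, 16}
T^c ∪ (T − Q) = {2, 3, 5, 6, 8, 10, 11, 12, 13, 14, 16}
Q ∩ (T^c ∪ (T − Q)) = {}
(Q ∩ (T^c ∪ (T − Q)))^c = {1, 2, 3, 4, 5, 6, 7, 8, 9, 10, 11, 12, 13, 14, 15, 16}

{1, 2, 3, 4, 5, 6, 7, 8, 9, 10, 11, 12, 13, 14, 15, 16}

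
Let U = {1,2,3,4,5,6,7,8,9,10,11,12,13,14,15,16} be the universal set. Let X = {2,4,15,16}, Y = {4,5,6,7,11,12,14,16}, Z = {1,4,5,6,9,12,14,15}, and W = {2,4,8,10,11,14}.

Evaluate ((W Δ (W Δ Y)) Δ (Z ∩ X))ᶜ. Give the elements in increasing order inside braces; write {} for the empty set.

{1,2,3,4,8,9,10,13}

W Δ Y = {2,5,6,7,8,10,12,16}
W Δ (W Δ Y) = {4,5,6,7,11,12,14,16}
Z ∩ X = {4,15}
(W Δ (W Δ Y)) Δ (Z ∩ X) = {5,6,7,11,12,14,15,16}
((W Δ (W Δ Y)) Δ (Z ∩ X))ᶜ = {1,2,3,4,8,9,10,13}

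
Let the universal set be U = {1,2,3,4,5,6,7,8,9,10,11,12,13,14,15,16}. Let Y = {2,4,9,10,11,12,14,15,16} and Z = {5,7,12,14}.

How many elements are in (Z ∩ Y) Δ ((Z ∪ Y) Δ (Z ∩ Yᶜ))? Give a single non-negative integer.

Z ∩ Y = {12,14}
Z ∪ Y = {2,4,5,7,9,10,11,12,14,15,16}
Yᶜ = {1,3,5,6,7,8,13}
Z ∩ Yᶜ = {5,7}
(Z ∪ Y) Δ (Z ∩ Yᶜ) = {2,4,9,10,11,12,14,15,16}
(Z ∩ Y) Δ ((Z ∪ Y) Δ (Z ∩ Yᶜ)) = {2,4,9,10,11,15,16}
|(Z ∩ Y) Δ ((Z ∪ Y) Δ (Z ∩ Yᶜ))| = 7

7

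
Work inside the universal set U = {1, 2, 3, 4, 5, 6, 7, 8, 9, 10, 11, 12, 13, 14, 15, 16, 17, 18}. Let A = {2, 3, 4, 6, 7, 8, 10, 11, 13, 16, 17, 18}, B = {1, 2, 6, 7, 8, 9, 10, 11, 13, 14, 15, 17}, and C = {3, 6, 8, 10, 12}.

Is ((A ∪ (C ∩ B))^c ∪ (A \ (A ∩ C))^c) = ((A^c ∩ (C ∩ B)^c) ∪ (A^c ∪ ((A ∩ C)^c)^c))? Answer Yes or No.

C ∩ B = {6, 8, 10}
A ∪ (C ∩ B) = {2, 3, 4, 6, 7, 8, 10, 11, 13, 16, 17, 18}
(A ∪ (C ∩ B))^c = {1, 5, 9, 12, 14, 15}
A ∩ C = {3, 6, 8, 10}
A \ (A ∩ C) = {2, 4, 7, 11, 13, 16, 17, 18}
(A \ (A ∩ C))^c = {1, 3, 5, 6, 8, 9, 10, 12, 14, 15}
(A ∪ (C ∩ B))^c ∪ (A \ (A ∩ C))^c = {1, 3, 5, 6, 8, 9, 10, 12, 14, 15}
A^c = {1, 5, 9, 12, 14, 15}
(C ∩ B)^c = {1, 2, 3, 4, 5, 7, 9, 11, 12, 13, 14, 15, 16, 17, 18}
A^c ∩ (C ∩ B)^c = {1, 5, 9, 12, 14, 15}
(A ∩ C)^c = {1, 2, 4, 5, 7, 9, 11, 12, 13, 14, 15, 16, 17, 18}
((A ∩ C)^c)^c = {3, 6, 8, 10}
A^c ∪ ((A ∩ C)^c)^c = {1, 3, 5, 6, 8, 9, 10, 12, 14, 15}
(A^c ∩ (C ∩ B)^c) ∪ (A^c ∪ ((A ∩ C)^c)^c) = {1, 3, 5, 6, 8, 9, 10, 12, 14, 15}
Both equal {1, 3, 5, 6, 8, 9, 10, 12, 14, 15}, so (A ∪ (C ∩ B))^c ∪ (A \ (A ∩ C))^c = (A^c ∩ (C ∩ B)^c) ∪ (A^c ∪ ((A ∩ C)^c)^c).

Yes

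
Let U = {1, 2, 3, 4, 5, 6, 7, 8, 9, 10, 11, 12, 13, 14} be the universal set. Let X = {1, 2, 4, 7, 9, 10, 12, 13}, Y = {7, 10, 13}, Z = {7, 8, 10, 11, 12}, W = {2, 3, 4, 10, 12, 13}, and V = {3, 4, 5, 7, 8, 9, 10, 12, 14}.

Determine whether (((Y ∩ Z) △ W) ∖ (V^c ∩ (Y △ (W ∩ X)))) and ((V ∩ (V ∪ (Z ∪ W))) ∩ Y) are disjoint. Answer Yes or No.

No

Y ∩ Z = {7, 10}
(Y ∩ Z) △ W = {2, 3, 4, 7, 12, 13}
V^c = {1, 2, 6, 11, 13}
W ∩ X = {2, 4, 10, 12, 13}
Y △ (W ∩ X) = {2, 4, 7, 12}
V^c ∩ (Y △ (W ∩ X)) = {2}
((Y ∩ Z) △ W) ∖ (V^c ∩ (Y △ (W ∩ X))) = {3, 4, 7, 12, 13}
Z ∪ W = {2, 3, 4, 7, 8, 10, 11, 12, 13}
V ∪ (Z ∪ W) = {2, 3, 4, 5, 7, 8, 9, 10, 11, 12, 13, 14}
V ∩ (V ∪ (Z ∪ W)) = {3, 4, 5, 7, 8, 9, 10, 12, 14}
(V ∩ (V ∪ (Z ∪ W))) ∩ Y = {7, 10}
7 lies in both, so they are not disjoint.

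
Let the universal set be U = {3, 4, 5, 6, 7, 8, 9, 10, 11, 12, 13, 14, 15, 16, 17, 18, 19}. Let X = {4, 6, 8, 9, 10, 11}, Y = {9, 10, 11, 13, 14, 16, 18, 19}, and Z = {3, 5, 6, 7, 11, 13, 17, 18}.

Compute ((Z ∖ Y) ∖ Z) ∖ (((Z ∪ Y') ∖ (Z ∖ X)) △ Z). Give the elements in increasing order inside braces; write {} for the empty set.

Z ∖ Y = {3, 5, 6, 7, 17}
(Z ∖ Y) ∖ Z = {}
Y' = {3, 4, 5, 6, 7, 8, 12, 15, 17}
Z ∪ Y' = {3, 4, 5, 6, 7, 8, 11, 12, 13, 15, 17, 18}
Z ∖ X = {3, 5, 7, 13, 17, 18}
(Z ∪ Y') ∖ (Z ∖ X) = {4, 6, 8, 11, 12, 15}
((Z ∪ Y') ∖ (Z ∖ X)) △ Z = {3, 4, 5, 7, 8, 12, 13, 15, 17, 18}
((Z ∖ Y) ∖ Z) ∖ (((Z ∪ Y') ∖ (Z ∖ X)) △ Z) = {}

{}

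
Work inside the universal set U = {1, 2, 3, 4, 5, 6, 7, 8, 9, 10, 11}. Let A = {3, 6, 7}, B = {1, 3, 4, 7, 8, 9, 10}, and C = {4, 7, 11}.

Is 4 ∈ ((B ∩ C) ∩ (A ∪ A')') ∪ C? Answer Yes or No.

4 ∈ B and 4 ∈ C, so 4 ∈ B ∩ C
4 ∉ A, so 4 ∈ A'
4 ∉ A and 4 ∈ A', so 4 ∈ A ∪ A'
4 ∉ (A ∪ A')' since 4 ∈ (A ∪ A')
4 ∈ (B ∩ C) and 4 ∉ (A ∪ A')', so 4 ∉ (B ∩ C) ∩ (A ∪ A')'
4 ∉ ((B ∩ C) ∩ (A ∪ A')') and 4 ∈ C, so 4 ∈ ((B ∩ C) ∩ (A ∪ A')') ∪ C

Yes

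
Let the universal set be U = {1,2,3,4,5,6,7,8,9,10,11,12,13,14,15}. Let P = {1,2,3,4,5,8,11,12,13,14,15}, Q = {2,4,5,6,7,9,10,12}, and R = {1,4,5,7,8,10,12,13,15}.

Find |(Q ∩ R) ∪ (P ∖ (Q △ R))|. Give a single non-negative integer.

8

Q ∩ R = {4,5,7,10,12}
Q △ R = {1,2,6,8,9,13,15}
P ∖ (Q △ R) = {3,4,5,11,12,14}
(Q ∩ R) ∪ (P ∖ (Q △ R)) = {3,4,5,7,10,11,12,14}
|(Q ∩ R) ∪ (P ∖ (Q △ R))| = 8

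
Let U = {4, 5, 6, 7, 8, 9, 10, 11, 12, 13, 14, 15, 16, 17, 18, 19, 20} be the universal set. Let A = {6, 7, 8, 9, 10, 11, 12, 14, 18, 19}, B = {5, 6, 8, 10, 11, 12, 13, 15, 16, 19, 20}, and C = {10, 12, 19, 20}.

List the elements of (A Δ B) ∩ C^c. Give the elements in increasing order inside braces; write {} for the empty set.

A Δ B = {5, 7, 9, 13, 14, 15, 16, 18, 20}
C^c = {4, 5, 6, 7, 8, 9, 11, 13, 14, 15, 16, 17, 18}
(A Δ B) ∩ C^c = {5, 7, 9, 13, 14, 15, 16, 18}

{5, 7, 9, 13, 14, 15, 16, 18}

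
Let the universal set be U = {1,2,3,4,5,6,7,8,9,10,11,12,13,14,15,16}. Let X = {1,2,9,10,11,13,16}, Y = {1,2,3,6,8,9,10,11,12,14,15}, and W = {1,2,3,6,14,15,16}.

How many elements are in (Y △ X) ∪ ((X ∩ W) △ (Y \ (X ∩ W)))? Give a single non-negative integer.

Y △ X = {3,6,8,12,13,14,15,16}
X ∩ W = {1,2,16}
Y \ (X ∩ W) = {3,6,8,9,10,11,12,14,15}
(X ∩ W) △ (Y \ (X ∩ W)) = {1,2,3,6,8,9,10,11,12,14,15,16}
(Y △ X) ∪ ((X ∩ W) △ (Y \ (X ∩ W))) = {1,2,3,6,8,9,10,11,12,13,14,15,16}
|(Y △ X) ∪ ((X ∩ W) △ (Y \ (X ∩ W)))| = 13

13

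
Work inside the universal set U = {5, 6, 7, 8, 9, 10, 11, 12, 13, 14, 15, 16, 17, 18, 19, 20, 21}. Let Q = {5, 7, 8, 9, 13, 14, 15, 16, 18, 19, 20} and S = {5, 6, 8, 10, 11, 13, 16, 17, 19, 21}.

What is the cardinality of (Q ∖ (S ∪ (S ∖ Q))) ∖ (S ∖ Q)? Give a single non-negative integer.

6

S ∖ Q = {6, 10, 11, 17, 21}
S ∪ (S ∖ Q) = {5, 6, 8, 10, 11, 13, 16, 17, 19, 21}
Q ∖ (S ∪ (S ∖ Q)) = {7, 9, 14, 15, 18, 20}
(Q ∖ (S ∪ (S ∖ Q))) ∖ (S ∖ Q) = {7, 9, 14, 15, 18, 20}
|(Q ∖ (S ∪ (S ∖ Q))) ∖ (S ∖ Q)| = 6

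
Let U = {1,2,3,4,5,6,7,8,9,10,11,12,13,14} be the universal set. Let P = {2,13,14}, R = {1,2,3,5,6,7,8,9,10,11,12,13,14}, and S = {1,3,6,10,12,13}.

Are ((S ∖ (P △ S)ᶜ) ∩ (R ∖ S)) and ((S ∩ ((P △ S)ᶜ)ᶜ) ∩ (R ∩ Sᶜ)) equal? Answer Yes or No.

Yes

P △ S = {1,2,3,6,10,12,14}
(P △ S)ᶜ = {4,5,7,8,9,11,13}
S ∖ (P △ S)ᶜ = {1,3,6,10,12}
R ∖ S = {2,5,7,8,9,11,14}
(S ∖ (P △ S)ᶜ) ∩ (R ∖ S) = {}
((P △ S)ᶜ)ᶜ = {1,2,3,6,10,12,14}
S ∩ ((P △ S)ᶜ)ᶜ = {1,3,6,10,12}
Sᶜ = {2,4,5,7,8,9,11,14}
R ∩ Sᶜ = {2,5,7,8,9,11,14}
(S ∩ ((P △ S)ᶜ)ᶜ) ∩ (R ∩ Sᶜ) = {}
Both equal {}, so (S ∖ (P △ S)ᶜ) ∩ (R ∖ S) = (S ∩ ((P △ S)ᶜ)ᶜ) ∩ (R ∩ Sᶜ).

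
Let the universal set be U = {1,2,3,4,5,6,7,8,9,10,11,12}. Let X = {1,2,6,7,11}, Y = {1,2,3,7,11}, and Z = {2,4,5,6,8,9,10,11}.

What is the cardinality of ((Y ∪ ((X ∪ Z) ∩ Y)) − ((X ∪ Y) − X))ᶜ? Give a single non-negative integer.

8

X ∪ Z = {1,2,4,5,6,7,8,9,10,11}
(X ∪ Z) ∩ Y = {1,2,7,11}
Y ∪ ((X ∪ Z) ∩ Y) = {1,2,3,7,11}
X ∪ Y = {1,2,3,6,7,11}
(X ∪ Y) − X = {3}
(Y ∪ ((X ∪ Z) ∩ Y)) − ((X ∪ Y) − X) = {1,2,7,11}
((Y ∪ ((X ∪ Z) ∩ Y)) − ((X ∪ Y) − X))ᶜ = {3,4,5,6,8,9,10,12}
|((Y ∪ ((X ∪ Z) ∩ Y)) − ((X ∪ Y) − X))ᶜ| = 8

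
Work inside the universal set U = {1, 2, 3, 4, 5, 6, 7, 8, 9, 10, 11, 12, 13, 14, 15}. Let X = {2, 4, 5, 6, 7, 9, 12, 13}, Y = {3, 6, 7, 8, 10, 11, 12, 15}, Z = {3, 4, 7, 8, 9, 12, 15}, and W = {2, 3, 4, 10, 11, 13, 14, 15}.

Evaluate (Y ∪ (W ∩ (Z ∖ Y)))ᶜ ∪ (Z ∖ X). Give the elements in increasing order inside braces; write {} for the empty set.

Z ∖ Y = {4, 9}
W ∩ (Z ∖ Y) = {4}
Y ∪ (W ∩ (Z ∖ Y)) = {3, 4, 6, 7, 8, 10, 11, 12, 15}
(Y ∪ (W ∩ (Z ∖ Y)))ᶜ = {1, 2, 5, 9, 13, 14}
Z ∖ X = {3, 8, 15}
(Y ∪ (W ∩ (Z ∖ Y)))ᶜ ∪ (Z ∖ X) = {1, 2, 3, 5, 8, 9, 13, 14, 15}

{1, 2, 3, 5, 8, 9, 13, 14, 15}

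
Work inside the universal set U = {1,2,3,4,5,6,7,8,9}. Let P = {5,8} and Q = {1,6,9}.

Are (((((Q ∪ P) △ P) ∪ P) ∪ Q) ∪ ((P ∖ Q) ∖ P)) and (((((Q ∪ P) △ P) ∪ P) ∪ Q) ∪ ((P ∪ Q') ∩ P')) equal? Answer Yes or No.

No

Q ∪ P = {1,5,6,8,9}
(Q ∪ P) △ P = {1,6,9}
((Q ∪ P) △ P) ∪ P = {1,5,6,8,9}
(((Q ∪ P) △ P) ∪ P) ∪ Q = {1,5,6,8,9}
P ∖ Q = {5,8}
(P ∖ Q) ∖ P = {}
((((Q ∪ P) △ P) ∪ P) ∪ Q) ∪ ((P ∖ Q) ∖ P) = {1,5,6,8,9}
Q' = {2,3,4,5,7,8}
P ∪ Q' = {2,3,4,5,7,8}
P' = {1,2,3,4,6,7,9}
(P ∪ Q') ∩ P' = {2,3,4,7}
((((Q ∪ P) △ P) ∪ P) ∪ Q) ∪ ((P ∪ Q') ∩ P') = {1,2,3,4,5,6,7,8,9}
2 ∈ ((((Q ∪ P) △ P) ∪ P) ∪ Q) ∪ ((P ∪ Q') ∩ P') but 2 ∉ ((((Q ∪ P) △ P) ∪ P) ∪ Q) ∪ ((P ∖ Q) ∖ P), so they differ.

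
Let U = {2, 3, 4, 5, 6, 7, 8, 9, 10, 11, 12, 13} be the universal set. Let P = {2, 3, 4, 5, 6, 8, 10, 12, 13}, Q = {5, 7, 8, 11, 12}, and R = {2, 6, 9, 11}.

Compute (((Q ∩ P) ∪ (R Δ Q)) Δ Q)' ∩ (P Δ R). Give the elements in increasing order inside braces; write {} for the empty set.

{3, 4, 5, 8, 10, 12, 13}

Q ∩ P = {5, 8, 12}
R Δ Q = {2, 5, 6, 7, 8, 9, 12}
(Q ∩ P) ∪ (R Δ Q) = {2, 5, 6, 7, 8, 9, 12}
((Q ∩ P) ∪ (R Δ Q)) Δ Q = {2, 6, 9, 11}
(((Q ∩ P) ∪ (R Δ Q)) Δ Q)' = {3, 4, 5, 7, 8, 10, 12, 13}
P Δ R = {3, 4, 5, 8, 9, 10, 11, 12, 13}
(((Q ∩ P) ∪ (R Δ Q)) Δ Q)' ∩ (P Δ R) = {3, 4, 5, 8, 10, 12, 13}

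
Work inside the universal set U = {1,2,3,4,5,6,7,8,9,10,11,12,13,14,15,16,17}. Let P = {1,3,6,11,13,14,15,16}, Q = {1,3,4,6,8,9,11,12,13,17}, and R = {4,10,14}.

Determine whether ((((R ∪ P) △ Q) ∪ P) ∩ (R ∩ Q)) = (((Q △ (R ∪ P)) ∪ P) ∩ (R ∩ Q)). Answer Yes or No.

R ∪ P = {1,3,4,6,10,11,13,14,15,16}
(R ∪ P) △ Q = {8,9,10,12,14,15,16,17}
((R ∪ P) △ Q) ∪ P = {1,3,6,8,9,10,11,12,13,14,15,16,17}
R ∩ Q = {4}
(((R ∪ P) △ Q) ∪ P) ∩ (R ∩ Q) = {}
Q △ (R ∪ P) = {8,9,10,12,14,15,16,17}
(Q △ (R ∪ P)) ∪ P = {1,3,6,8,9,10,11,12,13,14,15,16,17}
((Q △ (R ∪ P)) ∪ P) ∩ (R ∩ Q) = {}
Both equal {}, so (((R ∪ P) △ Q) ∪ P) ∩ (R ∩ Q) = ((Q △ (R ∪ P)) ∪ P) ∩ (R ∩ Q).

Yes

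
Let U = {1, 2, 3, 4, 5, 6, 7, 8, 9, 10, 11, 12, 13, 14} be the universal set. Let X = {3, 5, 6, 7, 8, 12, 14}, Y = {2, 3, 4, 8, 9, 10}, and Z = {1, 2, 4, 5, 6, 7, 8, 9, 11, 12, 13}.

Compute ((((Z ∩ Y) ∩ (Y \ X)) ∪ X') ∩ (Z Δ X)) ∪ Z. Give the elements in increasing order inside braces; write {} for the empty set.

{1, 2, 4, 5, 6, 7, 8, 9, 11, 12, 13}

Z ∩ Y = {2, 4, 8, 9}
Y \ X = {2, 4, 9, 10}
(Z ∩ Y) ∩ (Y \ X) = {2, 4, 9}
X' = {1, 2, 4, 9, 10, 11, 13}
((Z ∩ Y) ∩ (Y \ X)) ∪ X' = {1, 2, 4, 9, 10, 11, 13}
Z Δ X = {1, 2, 3, 4, 9, 11, 13, 14}
(((Z ∩ Y) ∩ (Y \ X)) ∪ X') ∩ (Z Δ X) = {1, 2, 4, 9, 11, 13}
((((Z ∩ Y) ∩ (Y \ X)) ∪ X') ∩ (Z Δ X)) ∪ Z = {1, 2, 4, 5, 6, 7, 8, 9, 11, 12, 13}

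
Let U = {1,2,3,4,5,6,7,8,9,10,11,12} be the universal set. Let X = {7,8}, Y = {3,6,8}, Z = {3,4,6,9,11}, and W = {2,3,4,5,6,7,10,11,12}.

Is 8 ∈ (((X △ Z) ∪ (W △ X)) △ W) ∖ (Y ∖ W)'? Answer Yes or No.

Yes

8 ∈ X and 8 ∉ Z, so 8 ∈ X △ Z
8 ∉ W and 8 ∈ X, so 8 ∈ W △ X
8 ∈ (X △ Z) and 8 ∈ (W △ X), so 8 ∈ (X △ Z) ∪ (W △ X)
8 ∈ ((X △ Z) ∪ (W △ X)) and 8 ∉ W, so 8 ∈ ((X △ Z) ∪ (W △ X)) △ W
8 ∈ Y and 8 ∉ W, so 8 ∈ Y ∖ W
8 ∉ (Y ∖ W)' since 8 ∈ (Y ∖ W)
8 ∈ (((X △ Z) ∪ (W △ X)) △ W) and 8 ∉ (Y ∖ W)', so 8 ∈ (((X △ Z) ∪ (W △ X)) △ W) ∖ (Y ∖ W)'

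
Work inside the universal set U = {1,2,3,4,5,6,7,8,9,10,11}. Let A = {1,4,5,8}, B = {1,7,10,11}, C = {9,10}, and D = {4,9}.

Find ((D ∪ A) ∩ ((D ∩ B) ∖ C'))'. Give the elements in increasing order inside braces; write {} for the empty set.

D ∪ A = {1,4,5,8,9}
D ∩ B = {}
C' = {1,2,3,4,5,6,7,8,11}
(D ∩ B) ∖ C' = {}
(D ∪ A) ∩ ((D ∩ B) ∖ C') = {}
((D ∪ A) ∩ ((D ∩ B) ∖ C'))' = {1,2,3,4,5,6,7,8,9,10,11}

{1,2,3,4,5,6,7,8,9,10,11}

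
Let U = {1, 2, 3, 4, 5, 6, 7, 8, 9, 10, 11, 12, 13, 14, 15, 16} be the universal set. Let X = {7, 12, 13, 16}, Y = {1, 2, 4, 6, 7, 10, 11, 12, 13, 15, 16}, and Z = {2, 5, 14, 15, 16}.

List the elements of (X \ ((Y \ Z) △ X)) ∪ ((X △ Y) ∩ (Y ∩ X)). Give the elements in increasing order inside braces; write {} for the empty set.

Y \ Z = {1, 4, 6, 7, 10, 11, 12, 13}
(Y \ Z) △ X = {1, 4, 6, 10, 11, 16}
X \ ((Y \ Z) △ X) = {7, 12, 13}
X △ Y = {1, 2, 4, 6, 10, 11, 15}
Y ∩ X = {7, 12, 13, 16}
(X △ Y) ∩ (Y ∩ X) = {}
(X \ ((Y \ Z) △ X)) ∪ ((X △ Y) ∩ (Y ∩ X)) = {7, 12, 13}

{7, 12, 13}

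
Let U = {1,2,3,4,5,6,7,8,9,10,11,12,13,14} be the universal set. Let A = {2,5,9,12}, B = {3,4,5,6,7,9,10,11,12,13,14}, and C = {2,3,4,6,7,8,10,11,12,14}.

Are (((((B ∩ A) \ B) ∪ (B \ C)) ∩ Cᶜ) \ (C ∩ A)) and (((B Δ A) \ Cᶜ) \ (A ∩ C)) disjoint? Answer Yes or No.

Yes

B ∩ A = {5,9,12}
(B ∩ A) \ B = {}
B \ C = {5,9,13}
((B ∩ A) \ B) ∪ (B \ C) = {5,9,13}
Cᶜ = {1,5,9,13}
(((B ∩ A) \ B) ∪ (B \ C)) ∩ Cᶜ = {5,9,13}
C ∩ A = {2,12}
((((B ∩ A) \ B) ∪ (B \ C)) ∩ Cᶜ) \ (C ∩ A) = {5,9,13}
B Δ A = {2,3,4,6,7,10,11,13,14}
(B Δ A) \ Cᶜ = {2,3,4,6,7,10,11,14}
A ∩ C = {2,12}
((B Δ A) \ Cᶜ) \ (A ∩ C) = {3,4,6,7,10,11,14}
{5,9,13} and {3,4,6,7,10,11,14} share no elements.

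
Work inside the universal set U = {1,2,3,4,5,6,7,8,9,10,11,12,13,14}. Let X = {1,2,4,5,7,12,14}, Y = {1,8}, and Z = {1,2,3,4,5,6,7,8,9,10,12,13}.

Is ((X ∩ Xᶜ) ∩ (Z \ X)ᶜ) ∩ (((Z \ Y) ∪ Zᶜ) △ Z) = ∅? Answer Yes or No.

Xᶜ = {3,6,8,9,10,11,13}
X ∩ Xᶜ = {}
Z \ X = {3,6,8,9,10,13}
(Z \ X)ᶜ = {1,2,4,5,7,11,12,14}
(X ∩ Xᶜ) ∩ (Z \ X)ᶜ = {}
Z \ Y = {2,3,4,5,6,7,9,10,12,13}
Zᶜ = {11,14}
(Z \ Y) ∪ Zᶜ = {2,3,4,5,6,7,9,10,11,12,13,14}
((Z \ Y) ∪ Zᶜ) △ Z = {1,8,11,14}
{} and {1,8,11,14} share no elements.

Yes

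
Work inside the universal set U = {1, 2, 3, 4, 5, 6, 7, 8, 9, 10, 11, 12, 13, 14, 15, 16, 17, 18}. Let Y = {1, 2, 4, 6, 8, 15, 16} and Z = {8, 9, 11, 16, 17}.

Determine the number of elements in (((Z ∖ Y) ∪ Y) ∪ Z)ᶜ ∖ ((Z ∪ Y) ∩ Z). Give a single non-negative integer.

8

Z ∖ Y = {9, 11, 17}
(Z ∖ Y) ∪ Y = {1, 2, 4, 6, 8, 9, 11, 15, 16, 17}
((Z ∖ Y) ∪ Y) ∪ Z = {1, 2, 4, 6, 8, 9, 11, 15, 16, 17}
(((Z ∖ Y) ∪ Y) ∪ Z)ᶜ = {3, 5, 7, 10, 12, 13, 14, 18}
Z ∪ Y = {1, 2, 4, 6, 8, 9, 11, 15, 16, 17}
(Z ∪ Y) ∩ Z = {8, 9, 11, 16, 17}
(((Z ∖ Y) ∪ Y) ∪ Z)ᶜ ∖ ((Z ∪ Y) ∩ Z) = {3, 5, 7, 10, 12, 13, 14, 18}
|(((Z ∖ Y) ∪ Y) ∪ Z)ᶜ ∖ ((Z ∪ Y) ∩ Z)| = 8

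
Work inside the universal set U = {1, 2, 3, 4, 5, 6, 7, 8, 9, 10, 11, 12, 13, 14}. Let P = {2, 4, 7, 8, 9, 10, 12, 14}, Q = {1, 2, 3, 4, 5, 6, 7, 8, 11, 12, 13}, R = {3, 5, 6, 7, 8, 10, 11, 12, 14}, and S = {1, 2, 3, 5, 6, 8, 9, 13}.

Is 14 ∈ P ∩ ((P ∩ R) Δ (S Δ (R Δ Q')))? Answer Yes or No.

14 ∈ P and 14 ∈ R, so 14 ∈ P ∩ R
14 ∉ Q, so 14 ∈ Q'
14 ∈ R and 14 ∈ Q', so 14 ∉ R Δ Q'
14 ∉ S and 14 ∉ (R Δ Q'), so 14 ∉ S Δ (R Δ Q')
14 ∈ (P ∩ R) and 14 ∉ (S Δ (R Δ Q')), so 14 ∈ (P ∩ R) Δ (S Δ (R Δ Q'))
14 ∈ P and 14 ∈ ((P ∩ R) Δ (S Δ (R Δ Q'))), so 14 ∈ P ∩ ((P ∩ R) Δ (S Δ (R Δ Q')))

Yes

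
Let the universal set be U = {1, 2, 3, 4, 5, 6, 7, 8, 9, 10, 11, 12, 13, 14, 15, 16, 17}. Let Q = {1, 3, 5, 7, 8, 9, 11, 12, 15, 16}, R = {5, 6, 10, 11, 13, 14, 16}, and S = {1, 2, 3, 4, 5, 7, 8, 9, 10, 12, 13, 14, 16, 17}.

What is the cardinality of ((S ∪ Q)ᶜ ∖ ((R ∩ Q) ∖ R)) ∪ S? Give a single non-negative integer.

15

S ∪ Q = {1, 2, 3, 4, 5, 7, 8, 9, 10, 11, 12, 13, 14, 15, 16, 17}
(S ∪ Q)ᶜ = {6}
R ∩ Q = {5, 11, 16}
(R ∩ Q) ∖ R = {}
(S ∪ Q)ᶜ ∖ ((R ∩ Q) ∖ R) = {6}
((S ∪ Q)ᶜ ∖ ((R ∩ Q) ∖ R)) ∪ S = {1, 2, 3, 4, 5, 6, 7, 8, 9, 10, 12, 13, 14, 16, 17}
|((S ∪ Q)ᶜ ∖ ((R ∩ Q) ∖ R)) ∪ S| = 15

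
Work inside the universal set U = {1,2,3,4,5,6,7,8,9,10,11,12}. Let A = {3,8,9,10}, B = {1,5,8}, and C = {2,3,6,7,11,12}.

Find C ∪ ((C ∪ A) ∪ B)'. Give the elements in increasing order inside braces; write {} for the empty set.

{2,3,4,6,7,11,12}

C ∪ A = {2,3,6,7,8,9,10,11,12}
(C ∪ A) ∪ B = {1,2,3,5,6,7,8,9,10,11,12}
((C ∪ A) ∪ B)' = {4}
C ∪ ((C ∪ A) ∪ B)' = {2,3,4,6,7,11,12}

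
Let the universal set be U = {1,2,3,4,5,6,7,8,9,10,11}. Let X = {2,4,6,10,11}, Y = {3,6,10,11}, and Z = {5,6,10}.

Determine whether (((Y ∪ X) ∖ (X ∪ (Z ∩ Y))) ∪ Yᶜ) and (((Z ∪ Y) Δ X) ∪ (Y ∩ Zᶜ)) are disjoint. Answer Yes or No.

Y ∪ X = {2,3,4,6,10,11}
Z ∩ Y = {6,10}
X ∪ (Z ∩ Y) = {2,4,6,10,11}
(Y ∪ X) ∖ (X ∪ (Z ∩ Y)) = {3}
Yᶜ = {1,2,4,5,7,8,9}
((Y ∪ X) ∖ (X ∪ (Z ∩ Y))) ∪ Yᶜ = {1,2,3,4,5,7,8,9}
Z ∪ Y = {3,5,6,10,11}
(Z ∪ Y) Δ X = {2,3,4,5}
Zᶜ = {1,2,3,4,7,8,9,11}
Y ∩ Zᶜ = {3,11}
((Z ∪ Y) Δ X) ∪ (Y ∩ Zᶜ) = {2,3,4,5,11}
2 lies in both, so they are not disjoint.

No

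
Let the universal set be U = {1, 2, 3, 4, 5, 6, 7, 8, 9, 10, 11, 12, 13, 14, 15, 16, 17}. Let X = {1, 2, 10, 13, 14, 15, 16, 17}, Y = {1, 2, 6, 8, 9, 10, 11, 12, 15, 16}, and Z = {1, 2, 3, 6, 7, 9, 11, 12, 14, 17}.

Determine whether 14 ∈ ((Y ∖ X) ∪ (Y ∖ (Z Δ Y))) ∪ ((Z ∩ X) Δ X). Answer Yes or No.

No

14 ∉ Y and 14 ∈ X, so 14 ∉ Y ∖ X
14 ∈ Z and 14 ∉ Y, so 14 ∈ Z Δ Y
14 ∉ Y and 14 ∈ (Z Δ Y), so 14 ∉ Y ∖ (Z Δ Y)
14 ∉ (Y ∖ X) and 14 ∉ (Y ∖ (Z Δ Y)), so 14 ∉ (Y ∖ X) ∪ (Y ∖ (Z Δ Y))
14 ∈ Z and 14 ∈ X, so 14 ∈ Z ∩ X
14 ∈ (Z ∩ X) and 14 ∈ X, so 14 ∉ (Z ∩ X) Δ X
14 ∉ ((Y ∖ X) ∪ (Y ∖ (Z Δ Y))) and 14 ∉ ((Z ∩ X) Δ X), so 14 ∉ ((Y ∖ X) ∪ (Y ∖ (Z Δ Y))) ∪ ((Z ∩ X) Δ X)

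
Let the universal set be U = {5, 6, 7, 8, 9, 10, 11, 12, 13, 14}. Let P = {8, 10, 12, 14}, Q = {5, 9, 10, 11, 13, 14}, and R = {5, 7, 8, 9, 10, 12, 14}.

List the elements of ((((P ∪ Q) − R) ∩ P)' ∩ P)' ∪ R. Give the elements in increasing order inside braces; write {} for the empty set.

{5, 6, 7, 8, 9, 10, 11, 12, 13, 14}

P ∪ Q = {5, 8, 9, 10, 11, 12, 13, 14}
(P ∪ Q) − R = {11, 13}
((P ∪ Q) − R) ∩ P = {}
(((P ∪ Q) − R) ∩ P)' = {5, 6, 7, 8, 9, 10, 11, 12, 13, 14}
(((P ∪ Q) − R) ∩ P)' ∩ P = {8, 10, 12, 14}
((((P ∪ Q) − R) ∩ P)' ∩ P)' = {5, 6, 7, 9, 11, 13}
((((P ∪ Q) − R) ∩ P)' ∩ P)' ∪ R = {5, 6, 7, 8, 9, 10, 11, 12, 13, 14}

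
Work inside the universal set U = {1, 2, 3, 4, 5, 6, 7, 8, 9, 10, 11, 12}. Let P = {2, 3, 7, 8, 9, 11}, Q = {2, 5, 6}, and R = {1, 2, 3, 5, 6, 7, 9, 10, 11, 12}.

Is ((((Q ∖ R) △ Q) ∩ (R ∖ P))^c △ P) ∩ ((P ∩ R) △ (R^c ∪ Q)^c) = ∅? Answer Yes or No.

No

Q ∖ R = {}
(Q ∖ R) △ Q = {2, 5, 6}
R ∖ P = {1, 5, 6, 10, 12}
((Q ∖ R) △ Q) ∩ (R ∖ P) = {5, 6}
(((Q ∖ R) △ Q) ∩ (R ∖ P))^c = {1, 2, 3, 4, 7, 8, 9, 10, 11, 12}
(((Q ∖ R) △ Q) ∩ (R ∖ P))^c △ P = {1, 4, 10, 12}
P ∩ R = {2, 3, 7, 9, 11}
R^c = {4, 8}
R^c ∪ Q = {2, 4, 5, 6, 8}
(R^c ∪ Q)^c = {1, 3, 7, 9, 10, 11, 12}
(P ∩ R) △ (R^c ∪ Q)^c = {1, 2, 10, 12}
1 lies in both, so they are not disjoint.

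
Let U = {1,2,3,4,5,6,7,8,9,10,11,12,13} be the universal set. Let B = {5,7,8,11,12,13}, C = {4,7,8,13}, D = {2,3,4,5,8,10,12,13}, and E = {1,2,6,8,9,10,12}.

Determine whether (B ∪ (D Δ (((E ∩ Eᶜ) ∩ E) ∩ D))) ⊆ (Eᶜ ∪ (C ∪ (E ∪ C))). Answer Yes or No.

Yes

Eᶜ = {3,4,5,7,11,13}
E ∩ Eᶜ = {}
(E ∩ Eᶜ) ∩ E = {}
((E ∩ Eᶜ) ∩ E) ∩ D = {}
D Δ (((E ∩ Eᶜ) ∩ E) ∩ D) = {2,3,4,5,8,10,12,13}
B ∪ (D Δ (((E ∩ Eᶜ) ∩ E) ∩ D)) = {2,3,4,5,7,8,10,11,12,13}
E ∪ C = {1,2,4,6,7,8,9,10,12,13}
C ∪ (E ∪ C) = {1,2,4,6,7,8,9,10,12,13}
Eᶜ ∪ (C ∪ (E ∪ C)) = {1,2,3,4,5,6,7,8,9,10,11,12,13}
Every element of {2,3,4,5,7,8,10,11,12,13} is in {1,2,3,4,5,6,7,8,9,10,11,12,13}, so B ∪ (D Δ (((E ∩ Eᶜ) ∩ E) ∩ D)) ⊆ Eᶜ ∪ (C ∪ (E ∪ C)).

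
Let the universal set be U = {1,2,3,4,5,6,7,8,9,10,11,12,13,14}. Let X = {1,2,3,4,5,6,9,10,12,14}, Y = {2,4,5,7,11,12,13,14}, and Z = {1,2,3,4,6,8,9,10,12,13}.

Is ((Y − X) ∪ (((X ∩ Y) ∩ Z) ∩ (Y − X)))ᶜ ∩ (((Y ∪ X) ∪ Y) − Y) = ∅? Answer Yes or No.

No

Y − X = {7,11,13}
X ∩ Y = {2,4,5,12,14}
(X ∩ Y) ∩ Z = {2,4,12}
((X ∩ Y) ∩ Z) ∩ (Y − X) = {}
(Y − X) ∪ (((X ∩ Y) ∩ Z) ∩ (Y − X)) = {7,11,13}
((Y − X) ∪ (((X ∩ Y) ∩ Z) ∩ (Y − X)))ᶜ = {1,2,3,4,5,6,8,9,10,12,14}
Y ∪ X = {1,2,3,4,5,6,7,9,10,11,12,13,14}
(Y ∪ X) ∪ Y = {1,2,3,4,5,6,7,9,10,11,12,13,14}
((Y ∪ X) ∪ Y) − Y = {1,3,6,9,10}
1 lies in both, so they are not disjoint.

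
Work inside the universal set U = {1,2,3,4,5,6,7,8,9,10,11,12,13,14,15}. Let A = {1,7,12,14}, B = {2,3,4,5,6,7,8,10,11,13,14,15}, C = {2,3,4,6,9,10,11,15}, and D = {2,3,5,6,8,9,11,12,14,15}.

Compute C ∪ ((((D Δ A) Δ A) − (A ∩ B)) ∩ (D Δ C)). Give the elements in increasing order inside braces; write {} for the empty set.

{2,3,4,5,6,8,9,10,11,12,15}

D Δ A = {1,2,3,5,6,7,8,9,11,15}
(D Δ A) Δ A = {2,3,5,6,8,9,11,12,14,15}
A ∩ B = {7,14}
((D Δ A) Δ A) − (A ∩ B) = {2,3,5,6,8,9,11,12,15}
D Δ C = {4,5,8,10,12,14}
(((D Δ A) Δ A) − (A ∩ B)) ∩ (D Δ C) = {5,8,12}
C ∪ ((((D Δ A) Δ A) − (A ∩ B)) ∩ (D Δ C)) = {2,3,4,5,6,8,9,10,11,12,15}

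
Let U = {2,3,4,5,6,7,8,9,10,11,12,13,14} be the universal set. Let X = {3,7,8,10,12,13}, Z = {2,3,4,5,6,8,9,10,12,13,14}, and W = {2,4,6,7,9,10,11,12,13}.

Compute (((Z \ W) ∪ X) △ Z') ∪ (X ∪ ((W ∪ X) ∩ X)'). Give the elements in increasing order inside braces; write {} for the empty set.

{2,3,4,5,6,7,8,9,10,11,12,13,14}

Z \ W = {3,5,8,14}
(Z \ W) ∪ X = {3,5,7,8,10,12,13,14}
Z' = {7,11}
((Z \ W) ∪ X) △ Z' = {3,5,8,10,11,12,13,14}
W ∪ X = {2,3,4,6,7,8,9,10,11,12,13}
(W ∪ X) ∩ X = {3,7,8,10,12,13}
((W ∪ X) ∩ X)' = {2,4,5,6,9,11,14}
X ∪ ((W ∪ X) ∩ X)' = {2,3,4,5,6,7,8,9,10,11,12,13,14}
(((Z \ W) ∪ X) △ Z') ∪ (X ∪ ((W ∪ X) ∩ X)') = {2,3,4,5,6,7,8,9,10,11,12,13,14}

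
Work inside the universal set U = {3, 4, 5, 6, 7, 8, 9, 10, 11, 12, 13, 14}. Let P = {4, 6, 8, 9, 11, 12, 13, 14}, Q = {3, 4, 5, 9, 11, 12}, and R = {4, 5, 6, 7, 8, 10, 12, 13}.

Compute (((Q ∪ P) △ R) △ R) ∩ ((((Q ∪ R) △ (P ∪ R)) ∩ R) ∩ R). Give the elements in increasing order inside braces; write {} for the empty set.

{}

Q ∪ P = {3, 4, 5, 6, 8, 9, 11, 12, 13, 14}
(Q ∪ P) △ R = {3, 7, 9, 10, 11, 14}
((Q ∪ P) △ R) △ R = {3, 4, 5, 6, 8, 9, 11, 12, 13, 14}
Q ∪ R = {3, 4, 5, 6, 7, 8, 9, 10, 11, 12, 13}
P ∪ R = {4, 5, 6, 7, 8, 9, 10, 11, 12, 13, 14}
(Q ∪ R) △ (P ∪ R) = {3, 14}
((Q ∪ R) △ (P ∪ R)) ∩ R = {}
(((Q ∪ R) △ (P ∪ R)) ∩ R) ∩ R = {}
(((Q ∪ P) △ R) △ R) ∩ ((((Q ∪ R) △ (P ∪ R)) ∩ R) ∩ R) = {}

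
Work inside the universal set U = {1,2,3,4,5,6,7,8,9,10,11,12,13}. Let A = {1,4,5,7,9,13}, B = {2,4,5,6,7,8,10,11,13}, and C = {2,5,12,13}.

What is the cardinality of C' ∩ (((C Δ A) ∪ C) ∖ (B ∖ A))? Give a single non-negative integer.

4

C' = {1,3,4,6,7,8,9,10,11}
C Δ A = {1,2,4,7,9,12}
(C Δ A) ∪ C = {1,2,4,5,7,9,12,13}
B ∖ A = {2,6,8,10,11}
((C Δ A) ∪ C) ∖ (B ∖ A) = {1,4,5,7,9,12,13}
C' ∩ (((C Δ A) ∪ C) ∖ (B ∖ A)) = {1,4,7,9}
|C' ∩ (((C Δ A) ∪ C) ∖ (B ∖ A))| = 4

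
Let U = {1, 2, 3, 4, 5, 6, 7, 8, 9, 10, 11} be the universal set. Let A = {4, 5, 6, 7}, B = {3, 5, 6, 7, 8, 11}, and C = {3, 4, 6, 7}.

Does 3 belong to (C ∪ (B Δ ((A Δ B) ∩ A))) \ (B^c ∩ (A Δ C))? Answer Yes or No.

3 ∉ A and 3 ∈ B, so 3 ∈ A Δ B
3 ∈ (A Δ B) and 3 ∉ A, so 3 ∉ (A Δ B) ∩ A
3 ∈ B and 3 ∉ ((A Δ B) ∩ A), so 3 ∈ B Δ ((A Δ B) ∩ A)
3 ∈ C and 3 ∈ (B Δ ((A Δ B) ∩ A)), so 3 ∈ C ∪ (B Δ ((A Δ B) ∩ A))
3 ∈ B, so 3 ∉ B^c
3 ∉ A and 3 ∈ C, so 3 ∈ A Δ C
3 ∉ B^c and 3 ∈ (A Δ C), so 3 ∉ B^c ∩ (A Δ C)
3 ∈ (C ∪ (B Δ ((A Δ B) ∩ A))) and 3 ∉ (B^c ∩ (A Δ C)), so 3 ∈ (C ∪ (B Δ ((A Δ B) ∩ A))) \ (B^c ∩ (A Δ C))

Yes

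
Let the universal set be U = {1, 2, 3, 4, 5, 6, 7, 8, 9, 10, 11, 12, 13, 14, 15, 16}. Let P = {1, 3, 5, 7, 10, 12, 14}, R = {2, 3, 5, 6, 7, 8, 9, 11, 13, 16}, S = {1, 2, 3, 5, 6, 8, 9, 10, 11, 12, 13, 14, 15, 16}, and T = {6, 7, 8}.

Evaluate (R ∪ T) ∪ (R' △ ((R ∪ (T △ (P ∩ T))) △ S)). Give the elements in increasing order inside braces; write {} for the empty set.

{2, 3, 4, 5, 6, 7, 8, 9, 11, 13, 16}

R ∪ T = {2, 3, 5, 6, 7, 8, 9, 11, 13, 16}
R' = {1, 4, 10, 12, 14, 15}
P ∩ T = {7}
T △ (P ∩ T) = {6, 8}
R ∪ (T △ (P ∩ T)) = {2, 3, 5, 6, 7, 8, 9, 11, 13, 16}
(R ∪ (T △ (P ∩ T))) △ S = {1, 7, 10, 12, 14, 15}
R' △ ((R ∪ (T △ (P ∩ T))) △ S) = {4, 7}
(R ∪ T) ∪ (R' △ ((R ∪ (T △ (P ∩ T))) △ S)) = {2, 3, 4, 5, 6, 7, 8, 9, 11, 13, 16}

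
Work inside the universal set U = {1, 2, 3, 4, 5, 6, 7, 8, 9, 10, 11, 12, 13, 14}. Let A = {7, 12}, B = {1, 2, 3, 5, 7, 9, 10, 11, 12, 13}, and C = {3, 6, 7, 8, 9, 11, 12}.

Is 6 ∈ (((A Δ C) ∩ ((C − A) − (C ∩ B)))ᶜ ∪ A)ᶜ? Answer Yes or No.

Yes

6 ∉ A and 6 ∈ C, so 6 ∈ A Δ C
6 ∈ C and 6 ∉ A, so 6 ∈ C − A
6 ∈ C and 6 ∉ B, so 6 ∉ C ∩ B
6 ∈ (C − A) and 6 ∉ (C ∩ B), so 6 ∈ (C − A) − (C ∩ B)
6 ∈ (A Δ C) and 6 ∈ ((C − A) − (C ∩ B)), so 6 ∈ (A Δ C) ∩ ((C − A) − (C ∩ B))
6 ∉ ((A Δ C) ∩ ((C − A) − (C ∩ B)))ᶜ since 6 ∈ ((A Δ C) ∩ ((C − A) − (C ∩ B)))
6 ∉ ((A Δ C) ∩ ((C − A) − (C ∩ B)))ᶜ and 6 ∉ A, so 6 ∉ ((A Δ C) ∩ ((C − A) − (C ∩ B)))ᶜ ∪ A
6 ∈ (((A Δ C) ∩ ((C − A) − (C ∩ B)))ᶜ ∪ A)ᶜ since 6 ∉ (((A Δ C) ∩ ((C − A) − (C ∩ B)))ᶜ ∪ A)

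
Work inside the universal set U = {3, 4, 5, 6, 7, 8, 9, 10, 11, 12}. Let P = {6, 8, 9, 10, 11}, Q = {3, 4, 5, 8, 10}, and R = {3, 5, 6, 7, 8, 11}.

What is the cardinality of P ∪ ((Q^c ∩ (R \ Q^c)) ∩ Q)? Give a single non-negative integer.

Q^c = {6, 7, 9, 11, 12}
R \ Q^c = {3, 5, 8}
Q^c ∩ (R \ Q^c) = {}
(Q^c ∩ (R \ Q^c)) ∩ Q = {}
P ∪ ((Q^c ∩ (R \ Q^c)) ∩ Q) = {6, 8, 9, 10, 11}
|P ∪ ((Q^c ∩ (R \ Q^c)) ∩ Q)| = 5

5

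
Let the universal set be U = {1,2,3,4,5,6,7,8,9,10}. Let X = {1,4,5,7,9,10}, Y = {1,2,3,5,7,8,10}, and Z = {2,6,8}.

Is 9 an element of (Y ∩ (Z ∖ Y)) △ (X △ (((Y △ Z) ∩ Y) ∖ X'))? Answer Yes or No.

9 ∉ Z and 9 ∉ Y, so 9 ∉ Z ∖ Y
9 ∉ Y and 9 ∉ (Z ∖ Y), so 9 ∉ Y ∩ (Z ∖ Y)
9 ∉ Y and 9 ∉ Z, so 9 ∉ Y △ Z
9 ∉ (Y △ Z) and 9 ∉ Y, so 9 ∉ (Y △ Z) ∩ Y
9 ∈ X, so 9 ∉ X'
9 ∉ ((Y △ Z) ∩ Y) and 9 ∉ X', so 9 ∉ ((Y △ Z) ∩ Y) ∖ X'
9 ∈ X and 9 ∉ (((Y △ Z) ∩ Y) ∖ X'), so 9 ∈ X △ (((Y △ Z) ∩ Y) ∖ X')
9 ∉ (Y ∩ (Z ∖ Y)) and 9 ∈ (X △ (((Y △ Z) ∩ Y) ∖ X')), so 9 ∈ (Y ∩ (Z ∖ Y)) △ (X △ (((Y △ Z) ∩ Y) ∖ X'))

Yes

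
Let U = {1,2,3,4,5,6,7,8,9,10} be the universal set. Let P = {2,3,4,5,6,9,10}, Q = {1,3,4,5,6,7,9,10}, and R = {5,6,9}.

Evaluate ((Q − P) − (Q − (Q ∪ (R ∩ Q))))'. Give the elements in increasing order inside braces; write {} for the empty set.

Q − P = {1,7}
R ∩ Q = {5,6,9}
Q ∪ (R ∩ Q) = {1,3,4,5,6,7,9,10}
Q − (Q ∪ (R ∩ Q)) = {}
(Q − P) − (Q − (Q ∪ (R ∩ Q))) = {1,7}
((Q − P) − (Q − (Q ∪ (R ∩ Q))))' = {2,3,4,5,6,8,9,10}

{2,3,4,5,6,8,9,10}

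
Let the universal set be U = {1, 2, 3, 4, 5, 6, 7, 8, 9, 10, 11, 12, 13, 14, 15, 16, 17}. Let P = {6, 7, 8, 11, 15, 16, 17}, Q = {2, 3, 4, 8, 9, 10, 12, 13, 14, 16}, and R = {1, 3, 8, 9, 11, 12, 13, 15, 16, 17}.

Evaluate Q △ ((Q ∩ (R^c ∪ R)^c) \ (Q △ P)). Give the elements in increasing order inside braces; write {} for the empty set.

R^c = {2, 4, 5, 6, 7, 10, 14}
R^c ∪ R = {1, 2, 3, 4, 5, 6, 7, 8, 9, 10, 11, 12, 13, 14, 15, 16, 17}
(R^c ∪ R)^c = {}
Q ∩ (R^c ∪ R)^c = {}
Q △ P = {2, 3, 4, 6, 7, 9, 10, 11, 12, 13, 14, 15, 17}
(Q ∩ (R^c ∪ R)^c) \ (Q △ P) = {}
Q △ ((Q ∩ (R^c ∪ R)^c) \ (Q △ P)) = {2, 3, 4, 8, 9, 10, 12, 13, 14, 16}

{2, 3, 4, 8, 9, 10, 12, 13, 14, 16}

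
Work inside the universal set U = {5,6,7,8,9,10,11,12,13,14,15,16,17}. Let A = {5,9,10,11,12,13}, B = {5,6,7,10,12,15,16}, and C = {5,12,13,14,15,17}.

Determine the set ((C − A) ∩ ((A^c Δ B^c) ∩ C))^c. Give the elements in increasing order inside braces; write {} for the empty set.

{5,6,7,8,9,10,11,12,13,14,16,17}

C − A = {14,15,17}
A^c = {6,7,8,14,15,16,17}
B^c = {8,9,11,13,14,17}
A^c Δ B^c = {6,7,9,11,13,15,16}
(A^c Δ B^c) ∩ C = {13,15}
(C − A) ∩ ((A^c Δ B^c) ∩ C) = {15}
((C − A) ∩ ((A^c Δ B^c) ∩ C))^c = {5,6,7,8,9,10,11,12,13,14,16,17}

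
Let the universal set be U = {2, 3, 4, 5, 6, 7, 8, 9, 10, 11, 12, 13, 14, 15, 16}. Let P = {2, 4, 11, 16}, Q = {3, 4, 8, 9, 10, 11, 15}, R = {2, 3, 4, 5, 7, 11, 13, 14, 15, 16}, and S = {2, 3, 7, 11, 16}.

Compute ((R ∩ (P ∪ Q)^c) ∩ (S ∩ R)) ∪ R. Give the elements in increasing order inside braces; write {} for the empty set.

P ∪ Q = {2, 3, 4, 8, 9, 10, 11, 15, 16}
(P ∪ Q)^c = {5, 6, 7, 12, 13, 14}
R ∩ (P ∪ Q)^c = {5, 7, 13, 14}
S ∩ R = {2, 3, 7, 11, 16}
(R ∩ (P ∪ Q)^c) ∩ (S ∩ R) = {7}
((R ∩ (P ∪ Q)^c) ∩ (S ∩ R)) ∪ R = {2, 3, 4, 5, 7, 11, 13, 14, 15, 16}

{2, 3, 4, 5, 7, 11, 13, 14, 15, 16}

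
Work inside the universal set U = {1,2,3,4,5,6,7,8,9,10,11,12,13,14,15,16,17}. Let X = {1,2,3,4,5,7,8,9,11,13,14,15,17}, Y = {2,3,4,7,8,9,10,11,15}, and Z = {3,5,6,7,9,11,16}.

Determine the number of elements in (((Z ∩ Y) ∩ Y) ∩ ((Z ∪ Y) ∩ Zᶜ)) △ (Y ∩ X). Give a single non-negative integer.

Z ∩ Y = {3,7,9,11}
(Z ∩ Y) ∩ Y = {3,7,9,11}
Z ∪ Y = {2,3,4,5,6,7,8,9,10,11,15,16}
Zᶜ = {1,2,4,8,10,12,13,14,15,17}
(Z ∪ Y) ∩ Zᶜ = {2,4,8,10,15}
((Z ∩ Y) ∩ Y) ∩ ((Z ∪ Y) ∩ Zᶜ) = {}
Y ∩ X = {2,3,4,7,8,9,11,15}
(((Z ∩ Y) ∩ Y) ∩ ((Z ∪ Y) ∩ Zᶜ)) △ (Y ∩ X) = {2,3,4,7,8,9,11,15}
|(((Z ∩ Y) ∩ Y) ∩ ((Z ∪ Y) ∩ Zᶜ)) △ (Y ∩ X)| = 8

8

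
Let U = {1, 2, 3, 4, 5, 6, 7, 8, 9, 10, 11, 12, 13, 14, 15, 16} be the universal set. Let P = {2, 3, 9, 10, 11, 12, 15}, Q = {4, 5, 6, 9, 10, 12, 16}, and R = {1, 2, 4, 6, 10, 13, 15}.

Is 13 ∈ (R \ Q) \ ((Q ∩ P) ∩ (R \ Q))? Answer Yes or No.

Yes

13 ∈ R and 13 ∉ Q, so 13 ∈ R \ Q
13 ∉ Q and 13 ∉ P, so 13 ∉ Q ∩ P
13 ∈ R and 13 ∉ Q, so 13 ∈ R \ Q
13 ∉ (Q ∩ P) and 13 ∈ (R \ Q), so 13 ∉ (Q ∩ P) ∩ (R \ Q)
13 ∈ (R \ Q) and 13 ∉ ((Q ∩ P) ∩ (R \ Q)), so 13 ∈ (R \ Q) \ ((Q ∩ P) ∩ (R \ Q))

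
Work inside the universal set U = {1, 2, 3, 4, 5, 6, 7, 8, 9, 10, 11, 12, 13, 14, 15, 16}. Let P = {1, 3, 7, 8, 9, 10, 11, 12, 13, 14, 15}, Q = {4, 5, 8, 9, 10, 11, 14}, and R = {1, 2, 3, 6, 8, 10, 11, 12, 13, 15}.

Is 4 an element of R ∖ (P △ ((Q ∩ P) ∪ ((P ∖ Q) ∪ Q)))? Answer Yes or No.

No

4 ∈ Q and 4 ∉ P, so 4 ∉ Q ∩ P
4 ∉ P and 4 ∈ Q, so 4 ∉ P ∖ Q
4 ∉ (P ∖ Q) and 4 ∈ Q, so 4 ∈ (P ∖ Q) ∪ Q
4 ∉ (Q ∩ P) and 4 ∈ ((P ∖ Q) ∪ Q), so 4 ∈ (Q ∩ P) ∪ ((P ∖ Q) ∪ Q)
4 ∉ P and 4 ∈ ((Q ∩ P) ∪ ((P ∖ Q) ∪ Q)), so 4 ∈ P △ ((Q ∩ P) ∪ ((P ∖ Q) ∪ Q))
4 ∉ R and 4 ∈ (P △ ((Q ∩ P) ∪ ((P ∖ Q) ∪ Q))), so 4 ∉ R ∖ (P △ ((Q ∩ P) ∪ ((P ∖ Q) ∪ Q)))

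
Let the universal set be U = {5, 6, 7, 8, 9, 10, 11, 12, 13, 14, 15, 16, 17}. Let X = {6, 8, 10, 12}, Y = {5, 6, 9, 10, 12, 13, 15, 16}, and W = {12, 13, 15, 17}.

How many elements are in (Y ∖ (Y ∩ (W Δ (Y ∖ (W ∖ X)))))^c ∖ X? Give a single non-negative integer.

9

W ∖ X = {13, 15, 17}
Y ∖ (W ∖ X) = {5, 6, 9, 10, 12, 16}
W Δ (Y ∖ (W ∖ X)) = {5, 6, 9, 10, 13, 15, 16, 17}
Y ∩ (W Δ (Y ∖ (W ∖ X))) = {5, 6, 9, 10, 13, 15, 16}
Y ∖ (Y ∩ (W Δ (Y ∖ (W ∖ X)))) = {12}
(Y ∖ (Y ∩ (W Δ (Y ∖ (W ∖ X)))))^c = {5, 6, 7, 8, 9, 10, 11, 13, 14, 15, 16, 17}
(Y ∖ (Y ∩ (W Δ (Y ∖ (W ∖ X)))))^c ∖ X = {5, 7, 9, 11, 13, 14, 15, 16, 17}
|(Y ∖ (Y ∩ (W Δ (Y ∖ (W ∖ X)))))^c ∖ X| = 9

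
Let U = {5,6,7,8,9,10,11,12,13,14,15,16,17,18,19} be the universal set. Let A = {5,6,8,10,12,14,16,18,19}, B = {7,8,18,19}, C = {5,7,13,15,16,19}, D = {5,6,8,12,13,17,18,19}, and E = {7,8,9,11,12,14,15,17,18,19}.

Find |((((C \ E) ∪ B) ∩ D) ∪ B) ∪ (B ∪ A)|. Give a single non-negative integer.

11

C \ E = {5,13,16}
(C \ E) ∪ B = {5,7,8,13,16,18,19}
((C \ E) ∪ B) ∩ D = {5,8,13,18,19}
(((C \ E) ∪ B) ∩ D) ∪ B = {5,7,8,13,18,19}
B ∪ A = {5,6,7,8,10,12,14,16,18,19}
((((C \ E) ∪ B) ∩ D) ∪ B) ∪ (B ∪ A) = {5,6,7,8,10,12,13,14,16,18,19}
|((((C \ E) ∪ B) ∩ D) ∪ B) ∪ (B ∪ A)| = 11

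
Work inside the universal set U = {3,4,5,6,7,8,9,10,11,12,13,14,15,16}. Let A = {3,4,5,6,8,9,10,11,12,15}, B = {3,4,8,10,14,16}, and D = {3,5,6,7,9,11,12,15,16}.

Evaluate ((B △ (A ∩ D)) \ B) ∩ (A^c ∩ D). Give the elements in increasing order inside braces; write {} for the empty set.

{}

A ∩ D = {3,5,6,9,11,12,15}
B △ (A ∩ D) = {4,5,6,8,9,10,11,12,14,15,16}
(B △ (A ∩ D)) \ B = {5,6,9,11,12,15}
A^c = {7,13,14,16}
A^c ∩ D = {7,16}
((B △ (A ∩ D)) \ B) ∩ (A^c ∩ D) = {}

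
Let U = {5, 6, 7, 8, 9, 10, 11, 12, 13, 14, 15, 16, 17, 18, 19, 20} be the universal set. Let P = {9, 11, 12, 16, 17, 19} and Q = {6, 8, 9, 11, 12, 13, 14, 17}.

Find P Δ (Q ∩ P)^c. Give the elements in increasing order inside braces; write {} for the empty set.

{5, 6, 7, 8, 9, 10, 11, 12, 13, 14, 15, 17, 18, 20}

Q ∩ P = {9, 11, 12, 17}
(Q ∩ P)^c = {5, 6, 7, 8, 10, 13, 14, 15, 16, 18, 19, 20}
P Δ (Q ∩ P)^c = {5, 6, 7, 8, 9, 10, 11, 12, 13, 14, 15, 17, 18, 20}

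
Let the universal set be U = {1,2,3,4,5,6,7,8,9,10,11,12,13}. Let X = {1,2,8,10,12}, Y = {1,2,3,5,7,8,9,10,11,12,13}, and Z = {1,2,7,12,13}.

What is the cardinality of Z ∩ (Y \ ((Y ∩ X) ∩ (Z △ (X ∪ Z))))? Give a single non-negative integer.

Y ∩ X = {1,2,8,10,12}
X ∪ Z = {1,2,7,8,10,12,13}
Z △ (X ∪ Z) = {8,10}
(Y ∩ X) ∩ (Z △ (X ∪ Z)) = {8,10}
Y \ ((Y ∩ X) ∩ (Z △ (X ∪ Z))) = {1,2,3,5,7,9,11,12,13}
Z ∩ (Y \ ((Y ∩ X) ∩ (Z △ (X ∪ Z)))) = {1,2,7,12,13}
|Z ∩ (Y \ ((Y ∩ X) ∩ (Z △ (X ∪ Z))))| = 5

5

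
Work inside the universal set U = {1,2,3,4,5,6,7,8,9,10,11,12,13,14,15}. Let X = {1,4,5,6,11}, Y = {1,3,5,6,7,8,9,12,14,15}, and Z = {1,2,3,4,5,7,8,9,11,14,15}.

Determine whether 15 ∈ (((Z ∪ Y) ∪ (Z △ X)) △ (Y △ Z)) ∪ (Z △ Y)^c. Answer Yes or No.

Yes

15 ∈ Z and 15 ∈ Y, so 15 ∈ Z ∪ Y
15 ∈ Z and 15 ∉ X, so 15 ∈ Z △ X
15 ∈ (Z ∪ Y) and 15 ∈ (Z △ X), so 15 ∈ (Z ∪ Y) ∪ (Z △ X)
15 ∈ Y and 15 ∈ Z, so 15 ∉ Y △ Z
15 ∈ ((Z ∪ Y) ∪ (Z △ X)) and 15 ∉ (Y △ Z), so 15 ∈ ((Z ∪ Y) ∪ (Z △ X)) △ (Y △ Z)
15 ∈ Z and 15 ∈ Y, so 15 ∉ Z △ Y
15 ∈ (Z △ Y)^c since 15 ∉ (Z △ Y)
15 ∈ (((Z ∪ Y) ∪ (Z △ X)) △ (Y △ Z)) and 15 ∈ (Z △ Y)^c, so 15 ∈ (((Z ∪ Y) ∪ (Z △ X)) △ (Y △ Z)) ∪ (Z △ Y)^c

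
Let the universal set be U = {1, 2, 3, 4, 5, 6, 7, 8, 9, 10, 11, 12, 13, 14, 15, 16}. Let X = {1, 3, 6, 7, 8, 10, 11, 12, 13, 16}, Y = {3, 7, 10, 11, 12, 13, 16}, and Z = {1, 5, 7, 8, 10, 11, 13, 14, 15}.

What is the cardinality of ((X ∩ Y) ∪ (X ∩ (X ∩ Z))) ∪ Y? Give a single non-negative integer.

9

X ∩ Y = {3, 7, 10, 11, 12, 13, 16}
X ∩ Z = {1, 7, 8, 10, 11, 13}
X ∩ (X ∩ Z) = {1, 7, 8, 10, 11, 13}
(X ∩ Y) ∪ (X ∩ (X ∩ Z)) = {1, 3, 7, 8, 10, 11, 12, 13, 16}
((X ∩ Y) ∪ (X ∩ (X ∩ Z))) ∪ Y = {1, 3, 7, 8, 10, 11, 12, 13, 16}
|((X ∩ Y) ∪ (X ∩ (X ∩ Z))) ∪ Y| = 9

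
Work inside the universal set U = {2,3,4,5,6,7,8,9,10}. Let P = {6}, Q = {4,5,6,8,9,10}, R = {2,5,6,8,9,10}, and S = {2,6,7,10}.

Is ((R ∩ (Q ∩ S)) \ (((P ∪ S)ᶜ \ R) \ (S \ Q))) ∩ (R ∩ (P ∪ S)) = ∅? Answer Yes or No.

No

Q ∩ S = {6,10}
R ∩ (Q ∩ S) = {6,10}
P ∪ S = {2,6,7,10}
(P ∪ S)ᶜ = {3,4,5,8,9}
(P ∪ S)ᶜ \ R = {3,4}
S \ Q = {2,7}
((P ∪ S)ᶜ \ R) \ (S \ Q) = {3,4}
(R ∩ (Q ∩ S)) \ (((P ∪ S)ᶜ \ R) \ (S \ Q)) = {6,10}
R ∩ (P ∪ S) = {2,6,10}
6 lies in both, so they are not disjoint.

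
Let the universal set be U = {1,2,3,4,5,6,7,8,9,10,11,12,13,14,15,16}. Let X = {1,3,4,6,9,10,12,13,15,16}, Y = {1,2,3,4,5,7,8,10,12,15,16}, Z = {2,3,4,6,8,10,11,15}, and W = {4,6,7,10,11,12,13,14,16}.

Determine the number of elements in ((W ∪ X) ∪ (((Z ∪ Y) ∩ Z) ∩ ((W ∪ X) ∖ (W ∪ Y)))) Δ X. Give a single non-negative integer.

3

W ∪ X = {1,3,4,6,7,9,10,11,12,13,14,15,16}
Z ∪ Y = {1,2,3,4,5,6,7,8,10,11,12,15,16}
(Z ∪ Y) ∩ Z = {2,3,4,6,8,10,11,15}
W ∪ Y = {1,2,3,4,5,6,7,8,10,11,12,13,14,15,16}
(W ∪ X) ∖ (W ∪ Y) = {9}
((Z ∪ Y) ∩ Z) ∩ ((W ∪ X) ∖ (W ∪ Y)) = {}
(W ∪ X) ∪ (((Z ∪ Y) ∩ Z) ∩ ((W ∪ X) ∖ (W ∪ Y))) = {1,3,4,6,7,9,10,11,12,13,14,15,16}
((W ∪ X) ∪ (((Z ∪ Y) ∩ Z) ∩ ((W ∪ X) ∖ (W ∪ Y)))) Δ X = {7,11,14}
|((W ∪ X) ∪ (((Z ∪ Y) ∩ Z) ∩ ((W ∪ X) ∖ (W ∪ Y)))) Δ X| = 3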